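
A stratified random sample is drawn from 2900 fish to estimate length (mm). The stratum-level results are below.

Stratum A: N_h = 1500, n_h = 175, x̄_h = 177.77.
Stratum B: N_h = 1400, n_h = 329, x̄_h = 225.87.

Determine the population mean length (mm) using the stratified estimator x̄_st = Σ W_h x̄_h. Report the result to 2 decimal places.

x̄_st ≈ 200.99

N = Σ N_h = 2900. Stratum weights W_h = N_h/N.
x̄_st = (1500·177.77 + 1400·225.87) / 2900 = 200.9907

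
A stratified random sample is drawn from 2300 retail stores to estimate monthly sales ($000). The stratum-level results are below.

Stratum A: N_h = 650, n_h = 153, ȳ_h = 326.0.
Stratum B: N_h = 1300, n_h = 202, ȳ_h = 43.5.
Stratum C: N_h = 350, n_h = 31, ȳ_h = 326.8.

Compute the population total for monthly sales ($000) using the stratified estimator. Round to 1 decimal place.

τ̂_st = Σ N_h ȳ_h = 650·326.0 + 1300·43.5 + 350·326.8 = 382830.0

τ̂_st ≈ 382830.0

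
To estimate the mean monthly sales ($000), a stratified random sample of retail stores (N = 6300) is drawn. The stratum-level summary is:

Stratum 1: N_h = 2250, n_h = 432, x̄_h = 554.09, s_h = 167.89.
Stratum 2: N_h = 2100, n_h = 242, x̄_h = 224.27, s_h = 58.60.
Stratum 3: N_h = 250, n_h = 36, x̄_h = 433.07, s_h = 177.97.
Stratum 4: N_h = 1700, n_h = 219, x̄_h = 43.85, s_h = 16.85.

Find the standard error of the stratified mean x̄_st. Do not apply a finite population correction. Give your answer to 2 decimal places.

V̂(x̄_st) = Σ W_h² s_h²/n_h, with W_h = N_h/N and N = 6300:
  stratum 1: (2250/6300)²·167.89²/432 = 8.32242
  stratum 2: (2100/6300)²·58.60²/242 = 1.57666
  stratum 3: (250/6300)²·177.97²/36 = 1.38545
  stratum 4: (1700/6300)²·16.85²/219 = 0.0944001
V̂(x̄_st) = 11.3789
SE(x̄_st) = √11.3789 = 3.37327

SE(x̄_st) ≈ 3.37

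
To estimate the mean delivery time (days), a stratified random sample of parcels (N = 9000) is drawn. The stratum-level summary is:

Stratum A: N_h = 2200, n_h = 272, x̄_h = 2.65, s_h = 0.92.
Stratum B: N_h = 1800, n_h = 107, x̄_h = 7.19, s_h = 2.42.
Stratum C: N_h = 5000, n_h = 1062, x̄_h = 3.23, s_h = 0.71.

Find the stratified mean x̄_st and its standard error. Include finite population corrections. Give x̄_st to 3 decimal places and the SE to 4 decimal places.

x̄_st ≈ 3.880, SE ≈ 0.0483

x̄_st = Σ W_h x̄_h = (2200·2.65 + 1800·7.19 + 5000·3.23)/9000 = 3.88022
V̂(x̄_st) = Σ W_h² (1 − n_h/N_h) s_h²/n_h, with W_h = N_h/N and N = 9000:
  stratum A: (2200/9000)²·(1 − 272/2200)·0.92²/272 = 0.000162949
  stratum B: (1800/9000)²·(1 − 107/1800)·2.42²/107 = 0.00205917
  stratum C: (5000/9000)²·(1 − 1062/5000)·0.71²/1062 = 0.000115386
V̂(x̄_st) = 0.0023375
SE(x̄_st) = √0.0023375 = 0.0483477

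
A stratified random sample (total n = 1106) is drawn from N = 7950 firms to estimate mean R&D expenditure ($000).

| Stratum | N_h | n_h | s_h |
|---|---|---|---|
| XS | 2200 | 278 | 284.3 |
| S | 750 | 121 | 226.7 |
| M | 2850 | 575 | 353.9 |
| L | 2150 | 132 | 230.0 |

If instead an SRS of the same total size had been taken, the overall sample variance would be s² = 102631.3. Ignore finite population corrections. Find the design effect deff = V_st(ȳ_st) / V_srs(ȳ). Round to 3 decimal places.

deff ≈ 0.898

V̂(ȳ_st) = Σ W_h² s_h²/n_h, with W_h = N_h/N and N = 7950:
  stratum XS: (2200/7950)²·284.3²/278 = 22.2649
  stratum S: (750/7950)²·226.7²/121 = 3.78012
  stratum M: (2850/7950)²·353.9²/575 = 27.993
  stratum L: (2150/7950)²·230.0²/132 = 29.3106
V_st = 83.3485
V_srs = s²/n = 102631.3/1106 = 92.795
deff = V_st / V_srs = 83.3485/92.795 = 0.8982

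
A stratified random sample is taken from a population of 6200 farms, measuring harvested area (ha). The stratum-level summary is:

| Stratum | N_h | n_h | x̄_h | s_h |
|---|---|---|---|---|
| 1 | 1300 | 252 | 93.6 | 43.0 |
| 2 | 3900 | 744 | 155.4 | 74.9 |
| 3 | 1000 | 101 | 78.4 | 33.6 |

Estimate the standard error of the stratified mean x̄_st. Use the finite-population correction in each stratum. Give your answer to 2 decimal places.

SE(x̄_st) ≈ 1.71

V̂(x̄_st) = Σ W_h² (1 − n_h/N_h) s_h²/n_h, with W_h = N_h/N and N = 6200:
  stratum 1: (1300/6200)²·(1 − 252/1300)·43.0²/252 = 0.26005
  stratum 2: (3900/6200)²·(1 − 744/3900)·74.9²/744 = 2.4144
  stratum 3: (1000/6200)²·(1 − 101/1000)·33.6²/101 = 0.261417
V̂(x̄_st) = 2.93587
SE(x̄_st) = √2.93587 = 1.71344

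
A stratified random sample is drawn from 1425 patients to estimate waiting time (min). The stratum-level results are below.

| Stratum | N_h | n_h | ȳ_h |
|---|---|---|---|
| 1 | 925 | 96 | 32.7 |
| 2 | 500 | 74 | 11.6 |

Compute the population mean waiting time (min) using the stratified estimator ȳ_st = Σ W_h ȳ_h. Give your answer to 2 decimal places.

ȳ_st ≈ 25.30

N = Σ N_h = 1425. Stratum weights W_h = N_h/N.
ȳ_st = (925·32.7 + 500·11.6) / 1425 = 25.2965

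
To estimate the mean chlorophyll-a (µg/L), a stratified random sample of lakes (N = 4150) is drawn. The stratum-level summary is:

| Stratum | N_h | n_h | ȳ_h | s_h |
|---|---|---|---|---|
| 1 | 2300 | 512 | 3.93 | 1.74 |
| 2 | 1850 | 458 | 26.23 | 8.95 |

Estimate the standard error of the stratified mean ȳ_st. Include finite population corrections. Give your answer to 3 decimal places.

SE(ȳ_st) ≈ 0.166

V̂(ȳ_st) = Σ W_h² (1 − n_h/N_h) s_h²/n_h, with W_h = N_h/N and N = 4150:
  stratum 1: (2300/4150)²·(1 − 512/2300)·1.74²/512 = 0.00141198
  stratum 2: (1850/4150)²·(1 − 458/1850)·8.95²/458 = 0.0261514
V̂(ȳ_st) = 0.0275634
SE(ȳ_st) = √0.0275634 = 0.166022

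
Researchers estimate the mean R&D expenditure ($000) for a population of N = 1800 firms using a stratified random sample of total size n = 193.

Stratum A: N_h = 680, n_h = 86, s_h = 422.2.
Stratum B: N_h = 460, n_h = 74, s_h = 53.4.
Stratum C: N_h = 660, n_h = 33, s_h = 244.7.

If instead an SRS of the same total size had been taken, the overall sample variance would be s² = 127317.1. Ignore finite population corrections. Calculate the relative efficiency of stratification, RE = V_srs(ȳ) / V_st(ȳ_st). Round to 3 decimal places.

V̂(ȳ_st) = Σ W_h² s_h²/n_h, with W_h = N_h/N and N = 1800:
  stratum A: (680/1800)²·422.2²/86 = 295.809
  stratum B: (460/1800)²·53.4²/74 = 2.51664
  stratum C: (660/1800)²·244.7²/33 = 243.948
V_st = 542.273
V_srs = s²/n = 127317.1/193 = 659.674
Relative efficiency = V_srs / V_st = 659.674/542.273 = 1.2165

RE ≈ 1.216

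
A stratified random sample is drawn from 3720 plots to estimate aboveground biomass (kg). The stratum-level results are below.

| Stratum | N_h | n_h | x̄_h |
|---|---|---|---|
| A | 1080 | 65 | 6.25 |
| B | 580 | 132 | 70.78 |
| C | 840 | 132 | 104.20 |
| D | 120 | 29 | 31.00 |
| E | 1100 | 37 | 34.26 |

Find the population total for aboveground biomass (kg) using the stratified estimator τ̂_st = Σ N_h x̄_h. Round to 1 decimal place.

τ̂_st = Σ N_h x̄_h = 1080·6.25 + 580·70.78 + 840·104.20 + 120·31.00 + 1100·34.26 = 176736.4

τ̂_st ≈ 176736.4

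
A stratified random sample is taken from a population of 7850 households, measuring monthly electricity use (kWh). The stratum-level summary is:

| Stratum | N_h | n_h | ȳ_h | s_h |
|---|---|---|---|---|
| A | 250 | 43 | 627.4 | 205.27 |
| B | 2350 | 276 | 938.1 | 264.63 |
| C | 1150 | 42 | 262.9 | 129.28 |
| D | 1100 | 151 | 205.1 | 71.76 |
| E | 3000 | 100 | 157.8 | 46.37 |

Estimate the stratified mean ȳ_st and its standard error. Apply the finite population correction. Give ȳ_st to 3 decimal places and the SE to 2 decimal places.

ȳ_st ≈ 428.373, SE ≈ 5.72

ȳ_st = Σ W_h ȳ_h = (250·627.4 + 2350·938.1 + 1150·262.9 + 1100·205.1 + 3000·157.8)/7850 = 428.37325
V̂(ȳ_st) = Σ W_h² (1 − n_h/N_h) s_h²/n_h, with W_h = N_h/N and N = 7850:
  stratum A: (250/7850)²·(1 − 43/250)·205.27²/43 = 0.822912
  stratum B: (2350/7850)²·(1 − 276/2350)·264.63²/276 = 20.0681
  stratum C: (1150/7850)²·(1 − 42/1150)·129.28²/42 = 8.22833
  stratum D: (1100/7850)²·(1 − 151/1100)·71.76²/151 = 0.577707
  stratum E: (3000/7850)²·(1 − 100/3000)·46.37²/100 = 3.03567
V̂(ȳ_st) = 32.7327
SE(ȳ_st) = √32.7327 = 5.72125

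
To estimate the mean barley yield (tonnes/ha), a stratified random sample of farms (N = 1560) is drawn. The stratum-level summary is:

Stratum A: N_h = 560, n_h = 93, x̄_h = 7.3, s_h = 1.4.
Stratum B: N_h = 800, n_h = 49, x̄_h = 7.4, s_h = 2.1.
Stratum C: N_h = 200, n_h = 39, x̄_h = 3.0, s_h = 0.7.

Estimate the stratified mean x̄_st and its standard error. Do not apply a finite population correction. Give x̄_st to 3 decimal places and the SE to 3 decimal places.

x̄_st = Σ W_h x̄_h = (560·7.3 + 800·7.4 + 200·3.0)/1560 = 6.80000
V̂(x̄_st) = Σ W_h² s_h²/n_h, with W_h = N_h/N and N = 1560:
  stratum A: (560/1560)²·1.4²/93 = 0.00271581
  stratum B: (800/1560)²·2.1²/49 = 0.0236686
  stratum C: (200/1560)²·0.7²/39 = 0.000206511
V̂(x̄_st) = 0.026591
SE(x̄_st) = √0.026591 = 0.163067

x̄_st ≈ 6.800, SE ≈ 0.163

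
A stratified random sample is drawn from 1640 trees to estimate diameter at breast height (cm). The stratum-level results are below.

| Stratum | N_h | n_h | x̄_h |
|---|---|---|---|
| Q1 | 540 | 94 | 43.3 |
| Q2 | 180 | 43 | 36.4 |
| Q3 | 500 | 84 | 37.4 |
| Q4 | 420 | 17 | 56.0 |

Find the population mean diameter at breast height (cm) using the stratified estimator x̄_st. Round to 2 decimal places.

x̄_st ≈ 44.00

N = Σ N_h = 1640. Stratum weights W_h = N_h/N.
x̄_st = (540·43.3 + 180·36.4 + 500·37.4 + 420·56.0) / 1640 = 43.9963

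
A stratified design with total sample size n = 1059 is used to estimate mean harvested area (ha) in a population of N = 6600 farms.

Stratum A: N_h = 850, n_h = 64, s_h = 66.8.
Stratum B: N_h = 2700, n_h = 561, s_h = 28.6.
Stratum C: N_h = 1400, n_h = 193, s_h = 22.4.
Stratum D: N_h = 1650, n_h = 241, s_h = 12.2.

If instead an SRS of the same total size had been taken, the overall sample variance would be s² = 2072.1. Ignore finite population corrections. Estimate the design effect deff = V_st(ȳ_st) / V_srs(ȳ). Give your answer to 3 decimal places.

V̂(ȳ_st) = Σ W_h² s_h²/n_h, with W_h = N_h/N and N = 6600:
  stratum A: (850/6600)²·66.8²/64 = 1.15644
  stratum B: (2700/6600)²·28.6²/561 = 0.244011
  stratum C: (1400/6600)²·22.4²/193 = 0.116979
  stratum D: (1650/6600)²·12.2²/241 = 0.0385996
V_st = 1.55603
V_srs = s²/n = 2072.1/1059 = 1.95666
deff = V_st / V_srs = 1.55603/1.95666 = 0.7952

deff ≈ 0.795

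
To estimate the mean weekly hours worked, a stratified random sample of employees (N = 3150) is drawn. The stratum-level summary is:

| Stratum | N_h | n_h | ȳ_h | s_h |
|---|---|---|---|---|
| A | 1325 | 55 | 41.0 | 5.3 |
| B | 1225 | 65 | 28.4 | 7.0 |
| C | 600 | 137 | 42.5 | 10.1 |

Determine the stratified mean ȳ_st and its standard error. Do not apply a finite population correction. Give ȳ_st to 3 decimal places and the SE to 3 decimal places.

ȳ_st = Σ W_h ȳ_h = (1325·41.0 + 1225·28.4 + 600·42.5)/3150 = 36.38571
V̂(ȳ_st) = Σ W_h² s_h²/n_h, with W_h = N_h/N and N = 3150:
  stratum A: (1325/3150)²·5.3²/55 = 0.0903649
  stratum B: (1225/3150)²·7.0²/65 = 0.114008
  stratum C: (600/3150)²·10.1²/137 = 0.0270149
V̂(ȳ_st) = 0.231387
SE(ȳ_st) = √0.231387 = 0.481027

ȳ_st ≈ 36.386, SE ≈ 0.481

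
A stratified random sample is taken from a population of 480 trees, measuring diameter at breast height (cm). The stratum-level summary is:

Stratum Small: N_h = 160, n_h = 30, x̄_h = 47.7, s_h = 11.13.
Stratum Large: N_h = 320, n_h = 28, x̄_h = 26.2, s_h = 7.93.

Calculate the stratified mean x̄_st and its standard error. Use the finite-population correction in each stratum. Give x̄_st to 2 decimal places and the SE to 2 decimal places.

x̄_st ≈ 33.37, SE ≈ 1.13

x̄_st = Σ W_h x̄_h = (160·47.7 + 320·26.2)/480 = 33.36667
V̂(x̄_st) = Σ W_h² (1 − n_h/N_h) s_h²/n_h, with W_h = N_h/N and N = 480:
  stratum Small: (160/480)²·(1 − 30/160)·11.13²/30 = 0.372778
  stratum Large: (320/480)²·(1 − 28/320)·7.93²/28 = 0.910833
V̂(x̄_st) = 1.28361
SE(x̄_st) = √1.28361 = 1.13297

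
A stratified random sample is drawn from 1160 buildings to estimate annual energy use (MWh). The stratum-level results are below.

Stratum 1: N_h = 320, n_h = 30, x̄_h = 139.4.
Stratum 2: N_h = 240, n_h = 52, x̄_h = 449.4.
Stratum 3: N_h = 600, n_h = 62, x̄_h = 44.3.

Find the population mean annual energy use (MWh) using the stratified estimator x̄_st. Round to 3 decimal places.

N = Σ N_h = 1160. Stratum weights W_h = N_h/N.
x̄_st = (320·139.4 + 240·449.4 + 600·44.3) / 1160 = 154.34828

x̄_st ≈ 154.348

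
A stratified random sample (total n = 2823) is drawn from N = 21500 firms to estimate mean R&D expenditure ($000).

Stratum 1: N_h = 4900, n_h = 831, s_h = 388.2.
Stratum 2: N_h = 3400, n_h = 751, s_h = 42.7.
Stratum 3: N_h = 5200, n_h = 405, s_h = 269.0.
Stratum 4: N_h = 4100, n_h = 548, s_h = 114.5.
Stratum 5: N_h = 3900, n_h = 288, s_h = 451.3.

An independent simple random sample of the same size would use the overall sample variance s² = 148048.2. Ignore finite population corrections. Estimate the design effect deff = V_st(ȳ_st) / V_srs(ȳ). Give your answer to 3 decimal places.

V̂(ȳ_st) = Σ W_h² s_h²/n_h, with W_h = N_h/N and N = 21500:
  stratum 1: (4900/21500)²·388.2²/831 = 9.41944
  stratum 2: (3400/21500)²·42.7²/751 = 0.0607151
  stratum 3: (5200/21500)²·269.0²/405 = 10.4515
  stratum 4: (4100/21500)²·114.5²/548 = 0.870004
  stratum 5: (3900/21500)²·451.3²/288 = 23.2697
V_st = 44.0714
V_srs = s²/n = 148048.2/2823 = 52.4436
deff = V_st / V_srs = 44.0714/52.4436 = 0.8404

deff ≈ 0.840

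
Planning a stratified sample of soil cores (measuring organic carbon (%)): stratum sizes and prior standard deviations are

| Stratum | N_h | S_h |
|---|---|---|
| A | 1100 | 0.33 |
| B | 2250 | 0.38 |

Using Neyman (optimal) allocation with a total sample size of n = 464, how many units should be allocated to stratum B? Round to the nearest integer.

326

Neyman allocation: n_h = n · N_h S_h / Σ N_i S_i, with n = 464.
  stratum A: N_h·S_h = 1100·0.33 = 363.00
  stratum B: N_h·S_h = 2250·0.38 = 855.00
Σ N_h S_h = 1218.00
n for stratum B = 464·855.00/1218.00 = 325.714 → 326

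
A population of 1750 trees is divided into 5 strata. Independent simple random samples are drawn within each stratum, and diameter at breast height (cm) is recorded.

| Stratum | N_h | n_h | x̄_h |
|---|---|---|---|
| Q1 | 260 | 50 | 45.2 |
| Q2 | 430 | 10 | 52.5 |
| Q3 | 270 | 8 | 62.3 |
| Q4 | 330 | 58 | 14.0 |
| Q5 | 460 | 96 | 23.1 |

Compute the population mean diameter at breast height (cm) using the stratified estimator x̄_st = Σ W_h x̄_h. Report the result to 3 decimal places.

x̄_st ≈ 37.939

N = Σ N_h = 1750. Stratum weights W_h = N_h/N.
x̄_st = (260·45.2 + 430·52.5 + 270·62.3 + 330·14.0 + 460·23.1) / 1750 = 37.93943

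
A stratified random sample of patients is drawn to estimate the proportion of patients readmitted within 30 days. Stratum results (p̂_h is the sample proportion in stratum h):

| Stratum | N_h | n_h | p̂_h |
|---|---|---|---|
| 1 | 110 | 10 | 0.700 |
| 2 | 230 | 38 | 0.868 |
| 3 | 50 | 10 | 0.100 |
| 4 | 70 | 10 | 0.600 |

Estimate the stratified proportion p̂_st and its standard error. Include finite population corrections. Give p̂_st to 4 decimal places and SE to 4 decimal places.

p̂_st ≈ 0.7036, SE ≈ 0.0498

N = 460; stratum weights W_h = N_h/N.
p̂_st = Σ W_h p̂_h = (110·0.700 + 230·0.868 + 50·0.100 + 70·0.600)/460 = 0.70357
V̂(p̂_st) = Σ W_h² (1 − n_h/N_h) p̂_h(1−p̂_h)/(n_h−1):
  stratum 1: (110/460)²·(1 − 10/110)·0.700·0.300/9 = 0.00121298
  stratum 2: (230/460)²·(1 − 38/230)·0.868·0.132/37 = 0.000646257
  stratum 3: (50/460)²·(1 − 10/50)·0.100·0.900/9 = 9.4518e-05
  stratum 4: (70/460)²·(1 − 10/70)·0.600·0.400/9 = 0.000529301
V̂(p̂_st) = 0.00248306; SE = √V̂ = 0.0498303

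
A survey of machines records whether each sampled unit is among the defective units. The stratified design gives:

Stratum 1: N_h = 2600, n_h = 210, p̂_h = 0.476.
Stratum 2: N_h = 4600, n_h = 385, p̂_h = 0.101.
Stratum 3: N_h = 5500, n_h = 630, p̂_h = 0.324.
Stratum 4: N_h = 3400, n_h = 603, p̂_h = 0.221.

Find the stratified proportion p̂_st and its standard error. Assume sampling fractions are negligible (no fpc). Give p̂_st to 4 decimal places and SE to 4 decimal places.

p̂_st ≈ 0.2631, SE ≈ 0.0102

N = 16100; stratum weights W_h = N_h/N.
p̂_st = Σ W_h p̂_h = (2600·0.476 + 4600·0.101 + 5500·0.324 + 3400·0.221)/16100 = 0.26308
V̂(p̂_st) = Σ W_h² p̂_h(1−p̂_h)/(n_h−1):
  stratum 1: (2600/16100)²·0.476·0.524/209 = 3.11234e-05
  stratum 2: (4600/16100)²·0.101·0.899/384 = 1.93025e-05
  stratum 3: (5500/16100)²·0.324·0.676/629 = 4.06363e-05
  stratum 4: (3400/16100)²·0.221·0.779/602 = 1.27538e-05
V̂(p̂_st) = 0.000103816; SE = √V̂ = 0.010189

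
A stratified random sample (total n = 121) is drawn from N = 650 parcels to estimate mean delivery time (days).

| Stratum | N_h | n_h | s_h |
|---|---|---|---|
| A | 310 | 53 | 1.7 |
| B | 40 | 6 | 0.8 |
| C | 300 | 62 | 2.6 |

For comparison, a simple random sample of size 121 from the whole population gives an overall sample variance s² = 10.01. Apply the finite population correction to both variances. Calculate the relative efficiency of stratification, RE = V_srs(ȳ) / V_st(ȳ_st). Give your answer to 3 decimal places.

RE ≈ 2.318

V̂(ȳ_st) = Σ W_h² (1 − n_h/N_h) s_h²/n_h, with W_h = N_h/N and N = 650:
  stratum A: (310/650)²·(1 − 53/310)·1.7²/53 = 0.0102823
  stratum B: (40/650)²·(1 − 6/40)·0.8²/6 = 0.000343353
  stratum C: (300/650)²·(1 − 62/300)·2.6²/62 = 0.0184258
V_st = 0.0290515
V_srs = (1 − 121/650)·10.01/121 = 0.0673273
Relative efficiency = V_srs / V_st = 0.0673273/0.0290515 = 2.3175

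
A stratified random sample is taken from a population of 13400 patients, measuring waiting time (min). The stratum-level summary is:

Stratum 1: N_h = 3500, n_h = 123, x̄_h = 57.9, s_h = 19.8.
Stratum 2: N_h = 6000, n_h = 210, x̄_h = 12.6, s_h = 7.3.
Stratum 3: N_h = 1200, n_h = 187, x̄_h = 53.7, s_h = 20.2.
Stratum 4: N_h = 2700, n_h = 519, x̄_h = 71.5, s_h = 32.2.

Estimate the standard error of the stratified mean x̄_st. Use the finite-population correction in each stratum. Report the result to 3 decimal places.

SE(x̄_st) ≈ 0.582

V̂(x̄_st) = Σ W_h² (1 − n_h/N_h) s_h²/n_h, with W_h = N_h/N and N = 13400:
  stratum 1: (3500/13400)²·(1 − 123/3500)·19.8²/123 = 0.209804
  stratum 2: (6000/13400)²·(1 − 210/6000)·7.3²/210 = 0.0490961
  stratum 3: (1200/13400)²·(1 − 187/1200)·20.2²/187 = 0.0147721
  stratum 4: (2700/13400)²·(1 − 519/2700)·32.2²/519 = 0.065517
V̂(x̄_st) = 0.33919
SE(x̄_st) = √0.33919 = 0.5824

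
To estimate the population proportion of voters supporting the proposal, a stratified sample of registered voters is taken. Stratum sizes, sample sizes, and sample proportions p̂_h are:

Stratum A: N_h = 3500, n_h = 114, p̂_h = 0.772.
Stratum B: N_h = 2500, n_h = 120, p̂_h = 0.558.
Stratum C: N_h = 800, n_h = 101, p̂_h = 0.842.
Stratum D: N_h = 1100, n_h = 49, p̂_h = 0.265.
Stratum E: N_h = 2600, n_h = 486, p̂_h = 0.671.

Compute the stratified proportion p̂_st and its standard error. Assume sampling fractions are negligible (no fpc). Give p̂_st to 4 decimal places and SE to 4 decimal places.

p̂_st ≈ 0.6483, SE ≈ 0.0193

N = 10500; stratum weights W_h = N_h/N.
p̂_st = Σ W_h p̂_h = (3500·0.772 + 2500·0.558 + 800·0.842 + 1100·0.265 + 2600·0.671)/10500 = 0.64826
V̂(p̂_st) = Σ W_h² p̂_h(1−p̂_h)/(n_h−1):
  stratum A: (3500/10500)²·0.772·0.228/113 = 0.000173074
  stratum B: (2500/10500)²·0.558·0.442/119 = 0.000117493
  stratum C: (800/10500)²·0.842·0.158/100 = 7.72272e-06
  stratum D: (1100/10500)²·0.265·0.735/48 = 4.45347e-05
  stratum E: (2600/10500)²·0.671·0.329/485 = 2.7909e-05
V̂(p̂_st) = 0.000370733; SE = √V̂ = 0.0192544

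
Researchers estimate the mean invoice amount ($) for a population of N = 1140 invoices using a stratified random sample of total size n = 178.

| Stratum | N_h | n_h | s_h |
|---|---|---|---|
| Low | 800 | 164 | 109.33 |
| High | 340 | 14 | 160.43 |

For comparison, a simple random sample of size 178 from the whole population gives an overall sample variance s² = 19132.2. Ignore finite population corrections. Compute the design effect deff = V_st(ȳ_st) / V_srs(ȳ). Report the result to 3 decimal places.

deff ≈ 1.855

V̂(ȳ_st) = Σ W_h² s_h²/n_h, with W_h = N_h/N and N = 1140:
  stratum Low: (800/1140)²·109.33²/164 = 35.8926
  stratum High: (340/1140)²·160.43²/14 = 163.528
V_st = 199.42
V_srs = s²/n = 19132.2/178 = 107.484
deff = V_st / V_srs = 199.42/107.484 = 1.8553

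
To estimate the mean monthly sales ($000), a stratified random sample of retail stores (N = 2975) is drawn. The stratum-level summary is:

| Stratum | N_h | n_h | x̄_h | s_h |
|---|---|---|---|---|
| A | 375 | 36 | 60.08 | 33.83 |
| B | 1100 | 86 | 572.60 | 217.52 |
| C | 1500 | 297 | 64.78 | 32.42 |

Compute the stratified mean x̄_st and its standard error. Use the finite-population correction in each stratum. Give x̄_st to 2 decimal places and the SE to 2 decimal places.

x̄_st = Σ W_h x̄_h = (375·60.08 + 1100·572.60 + 1500·64.78)/2975 = 251.95294
V̂(x̄_st) = Σ W_h² (1 − n_h/N_h) s_h²/n_h, with W_h = N_h/N and N = 2975:
  stratum A: (375/2975)²·(1 − 36/375)·33.83²/36 = 0.456624
  stratum B: (1100/2975)²·(1 − 86/1100)·217.52²/86 = 69.3357
  stratum C: (1500/2975)²·(1 − 297/1500)·32.42²/297 = 0.721527
V̂(x̄_st) = 70.5138
SE(x̄_st) = √70.5138 = 8.39725

x̄_st ≈ 251.95, SE ≈ 8.40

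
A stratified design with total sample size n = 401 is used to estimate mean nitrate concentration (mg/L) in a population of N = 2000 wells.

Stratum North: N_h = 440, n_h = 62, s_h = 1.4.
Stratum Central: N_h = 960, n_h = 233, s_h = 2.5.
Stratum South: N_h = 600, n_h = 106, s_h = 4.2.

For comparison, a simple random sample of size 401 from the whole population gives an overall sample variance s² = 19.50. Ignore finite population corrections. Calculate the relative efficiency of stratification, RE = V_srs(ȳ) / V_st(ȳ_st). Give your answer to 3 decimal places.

V̂(ȳ_st) = Σ W_h² s_h²/n_h, with W_h = N_h/N and N = 2000:
  stratum North: (440/2000)²·1.4²/62 = 0.00153006
  stratum Central: (960/2000)²·2.5²/233 = 0.00618026
  stratum South: (600/2000)²·4.2²/106 = 0.0149774
V_st = 0.0226877
V_srs = s²/n = 19.50/401 = 0.0486284
Relative efficiency = V_srs / V_st = 0.0486284/0.0226877 = 2.1434

RE ≈ 2.143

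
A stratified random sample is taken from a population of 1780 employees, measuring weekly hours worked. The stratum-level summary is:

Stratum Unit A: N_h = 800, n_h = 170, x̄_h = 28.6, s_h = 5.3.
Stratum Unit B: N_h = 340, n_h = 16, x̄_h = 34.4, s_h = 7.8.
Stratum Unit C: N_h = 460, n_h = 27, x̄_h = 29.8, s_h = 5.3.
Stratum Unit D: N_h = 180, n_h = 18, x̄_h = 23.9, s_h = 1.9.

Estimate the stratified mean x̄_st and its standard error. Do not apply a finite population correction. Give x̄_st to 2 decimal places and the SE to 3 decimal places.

x̄_st = Σ W_h x̄_h = (800·28.6 + 340·34.4 + 460·29.8 + 180·23.9)/1780 = 29.54270
V̂(x̄_st) = Σ W_h² s_h²/n_h, with W_h = N_h/N and N = 1780:
  stratum Unit A: (800/1780)²·5.3²/170 = 0.0333767
  stratum Unit B: (340/1780)²·7.8²/16 = 0.138735
  stratum Unit C: (460/1780)²·5.3²/27 = 0.0694806
  stratum Unit D: (180/1780)²·1.9²/18 = 0.00205088
V̂(x̄_st) = 0.243643
SE(x̄_st) = √0.243643 = 0.493603

x̄_st ≈ 29.54, SE ≈ 0.494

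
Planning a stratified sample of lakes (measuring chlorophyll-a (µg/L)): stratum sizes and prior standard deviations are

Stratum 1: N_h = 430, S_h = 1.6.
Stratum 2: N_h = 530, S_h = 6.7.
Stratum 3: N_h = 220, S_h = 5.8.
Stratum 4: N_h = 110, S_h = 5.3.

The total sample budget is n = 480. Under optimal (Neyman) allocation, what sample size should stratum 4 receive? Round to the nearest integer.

Neyman allocation: n_h = n · N_h S_h / Σ N_i S_i, with n = 480.
  stratum 1: N_h·S_h = 430·1.6 = 688.00
  stratum 2: N_h·S_h = 530·6.7 = 3551.00
  stratum 3: N_h·S_h = 220·5.8 = 1276.00
  stratum 4: N_h·S_h = 110·5.3 = 583.00
Σ N_h S_h = 6098.00
n for stratum 4 = 480·583.00/6098.00 = 45.890 → 46

46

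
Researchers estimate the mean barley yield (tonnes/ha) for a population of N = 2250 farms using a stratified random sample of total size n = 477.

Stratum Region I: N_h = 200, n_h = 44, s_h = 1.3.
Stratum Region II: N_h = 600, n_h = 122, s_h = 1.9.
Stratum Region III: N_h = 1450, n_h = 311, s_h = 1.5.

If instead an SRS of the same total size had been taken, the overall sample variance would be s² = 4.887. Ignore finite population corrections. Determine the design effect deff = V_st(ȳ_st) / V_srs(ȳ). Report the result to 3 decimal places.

deff ≈ 0.528

V̂(ȳ_st) = Σ W_h² s_h²/n_h, with W_h = N_h/N and N = 2250:
  stratum Region I: (200/2250)²·1.3²/44 = 0.000303479
  stratum Region II: (600/2250)²·1.9²/122 = 0.00210419
  stratum Region III: (1450/2250)²·1.5²/311 = 0.00300464
V_st = 0.00541231
V_srs = s²/n = 4.887/477 = 0.0102453
deff = V_st / V_srs = 0.00541231/0.0102453 = 0.5283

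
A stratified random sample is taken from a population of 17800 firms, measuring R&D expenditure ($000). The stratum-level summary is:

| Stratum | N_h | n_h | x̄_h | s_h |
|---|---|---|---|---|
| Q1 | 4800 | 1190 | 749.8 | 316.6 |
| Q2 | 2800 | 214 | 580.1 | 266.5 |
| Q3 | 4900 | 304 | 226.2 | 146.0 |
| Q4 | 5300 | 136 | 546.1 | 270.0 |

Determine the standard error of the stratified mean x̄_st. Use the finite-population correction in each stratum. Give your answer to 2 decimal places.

SE(x̄_st) ≈ 7.97

V̂(x̄_st) = Σ W_h² (1 − n_h/N_h) s_h²/n_h, with W_h = N_h/N and N = 17800:
  stratum Q1: (4800/17800)²·(1 − 1190/4800)·316.6²/1190 = 4.60663
  stratum Q2: (2800/17800)²·(1 − 214/2800)·266.5²/214 = 7.5845
  stratum Q3: (4900/17800)²·(1 − 304/4900)·146.0²/304 = 4.98389
  stratum Q4: (5300/17800)²·(1 − 136/5300)·270.0²/136 = 46.3032
V̂(x̄_st) = 63.4782
SE(x̄_st) = √63.4782 = 7.96732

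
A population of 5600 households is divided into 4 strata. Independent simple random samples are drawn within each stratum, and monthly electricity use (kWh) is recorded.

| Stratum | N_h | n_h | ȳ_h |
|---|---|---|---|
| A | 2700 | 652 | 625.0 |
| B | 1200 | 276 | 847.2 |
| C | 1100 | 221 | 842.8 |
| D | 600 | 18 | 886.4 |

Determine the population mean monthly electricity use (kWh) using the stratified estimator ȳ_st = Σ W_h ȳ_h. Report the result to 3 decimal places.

ȳ_st ≈ 743.404

N = Σ N_h = 5600. Stratum weights W_h = N_h/N.
ȳ_st = (2700·625.0 + 1200·847.2 + 1100·842.8 + 600·886.4) / 5600 = 743.40357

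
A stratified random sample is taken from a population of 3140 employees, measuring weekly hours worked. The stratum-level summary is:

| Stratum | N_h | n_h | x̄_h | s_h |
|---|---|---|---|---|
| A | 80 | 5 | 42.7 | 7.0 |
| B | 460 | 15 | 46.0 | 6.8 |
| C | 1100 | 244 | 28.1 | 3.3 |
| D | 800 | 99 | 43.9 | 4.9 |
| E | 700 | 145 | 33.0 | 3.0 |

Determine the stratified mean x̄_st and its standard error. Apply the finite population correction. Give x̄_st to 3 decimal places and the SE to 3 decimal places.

x̄_st = Σ W_h x̄_h = (80·42.7 + 460·46.0 + 1100·28.1 + 800·43.9 + 700·33.0)/3140 = 36.21210
V̂(x̄_st) = Σ W_h² (1 − n_h/N_h) s_h²/n_h, with W_h = N_h/N and N = 3140:
  stratum A: (80/3140)²·(1 − 5/80)·7.0²/5 = 0.00596373
  stratum B: (460/3140)²·(1 − 15/460)·6.8²/15 = 0.0640008
  stratum C: (1100/3140)²·(1 − 244/1100)·3.3²/244 = 0.00426231
  stratum D: (800/3140)²·(1 − 99/800)·4.9²/99 = 0.0137945
  stratum E: (700/3140)²·(1 − 145/700)·3.0²/145 = 0.00244572
V̂(x̄_st) = 0.090467
SE(x̄_st) = √0.090467 = 0.300777

x̄_st ≈ 36.212, SE ≈ 0.301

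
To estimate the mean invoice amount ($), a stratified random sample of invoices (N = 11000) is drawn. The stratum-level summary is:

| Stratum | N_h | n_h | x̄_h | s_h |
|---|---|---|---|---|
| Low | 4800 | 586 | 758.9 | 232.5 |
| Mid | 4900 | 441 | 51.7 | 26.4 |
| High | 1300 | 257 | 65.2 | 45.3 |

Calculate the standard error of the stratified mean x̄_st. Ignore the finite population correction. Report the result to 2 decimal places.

V̂(x̄_st) = Σ W_h² s_h²/n_h, with W_h = N_h/N and N = 11000:
  stratum Low: (4800/11000)²·232.5²/586 = 17.5649
  stratum Mid: (4900/11000)²·26.4²/441 = 0.3136
  stratum High: (1300/11000)²·45.3²/257 = 0.111523
V̂(x̄_st) = 17.99
SE(x̄_st) = √17.99 = 4.24146

SE(x̄_st) ≈ 4.24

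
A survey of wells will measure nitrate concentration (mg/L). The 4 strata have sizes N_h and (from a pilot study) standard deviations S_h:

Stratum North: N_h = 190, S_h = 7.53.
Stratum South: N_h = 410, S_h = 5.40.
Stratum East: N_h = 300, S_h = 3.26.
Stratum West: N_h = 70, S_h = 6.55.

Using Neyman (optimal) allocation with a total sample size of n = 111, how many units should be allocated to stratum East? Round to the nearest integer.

21

Neyman allocation: n_h = n · N_h S_h / Σ N_i S_i, with n = 111.
  stratum North: N_h·S_h = 190·7.53 = 1430.70
  stratum South: N_h·S_h = 410·5.40 = 2214.00
  stratum East: N_h·S_h = 300·3.26 = 978.00
  stratum West: N_h·S_h = 70·6.55 = 458.50
Σ N_h S_h = 5081.20
n for stratum East = 111·978.00/5081.20 = 21.365 → 21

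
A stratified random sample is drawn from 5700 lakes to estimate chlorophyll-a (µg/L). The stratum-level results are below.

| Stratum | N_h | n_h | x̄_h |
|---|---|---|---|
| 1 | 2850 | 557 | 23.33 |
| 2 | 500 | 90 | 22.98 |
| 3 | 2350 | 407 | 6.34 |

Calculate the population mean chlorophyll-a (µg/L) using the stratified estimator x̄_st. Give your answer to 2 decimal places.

x̄_st ≈ 16.29

N = Σ N_h = 5700. Stratum weights W_h = N_h/N.
x̄_st = (2850·23.33 + 500·22.98 + 2350·6.34) / 5700 = 16.2946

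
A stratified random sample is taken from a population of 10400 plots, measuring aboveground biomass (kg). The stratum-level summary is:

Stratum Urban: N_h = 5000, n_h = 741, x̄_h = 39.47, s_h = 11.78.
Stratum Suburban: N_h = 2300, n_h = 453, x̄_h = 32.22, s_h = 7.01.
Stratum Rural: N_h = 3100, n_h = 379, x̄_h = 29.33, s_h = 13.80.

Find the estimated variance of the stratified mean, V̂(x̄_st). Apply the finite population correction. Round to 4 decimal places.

V̂(x̄_st) = Σ W_h² (1 − n_h/N_h) s_h²/n_h, with W_h = N_h/N and N = 10400:
  stratum Urban: (5000/10400)²·(1 − 741/5000)·11.78²/741 = 0.0368709
  stratum Suburban: (2300/10400)²·(1 − 453/2300)·7.01²/453 = 0.00426055
  stratum Rural: (3100/10400)²·(1 − 379/3100)·13.80²/379 = 0.039187
V̂(x̄_st) = 0.0803185

V̂(x̄_st) ≈ 0.0803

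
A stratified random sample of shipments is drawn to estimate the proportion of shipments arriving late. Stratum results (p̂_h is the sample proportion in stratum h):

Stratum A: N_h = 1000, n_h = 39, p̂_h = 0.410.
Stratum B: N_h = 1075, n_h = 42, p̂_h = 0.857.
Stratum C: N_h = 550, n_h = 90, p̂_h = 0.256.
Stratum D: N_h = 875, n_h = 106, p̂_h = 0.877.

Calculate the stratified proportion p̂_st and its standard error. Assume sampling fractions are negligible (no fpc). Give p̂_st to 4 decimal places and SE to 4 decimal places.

N = 3500; stratum weights W_h = N_h/N.
p̂_st = Σ W_h p̂_h = (1000·0.410 + 1075·0.857 + 550·0.256 + 875·0.877)/3500 = 0.63984
V̂(p̂_st) = Σ W_h² p̂_h(1−p̂_h)/(n_h−1):
  stratum A: (1000/3500)²·0.410·0.590/38 = 0.000519656
  stratum B: (1075/3500)²·0.857·0.143/41 = 0.000281977
  stratum C: (550/3500)²·0.256·0.744/89 = 5.2846e-05
  stratum D: (875/3500)²·0.877·0.123/105 = 6.42089e-05
V̂(p̂_st) = 0.000918688; SE = √V̂ = 0.0303099

p̂_st ≈ 0.6398, SE ≈ 0.0303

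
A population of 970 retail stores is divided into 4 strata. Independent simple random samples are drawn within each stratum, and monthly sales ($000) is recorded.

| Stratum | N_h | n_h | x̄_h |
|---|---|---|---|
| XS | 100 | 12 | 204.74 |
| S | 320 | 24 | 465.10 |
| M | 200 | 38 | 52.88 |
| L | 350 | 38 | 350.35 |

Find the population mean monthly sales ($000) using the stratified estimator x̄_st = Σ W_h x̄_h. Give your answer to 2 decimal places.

N = Σ N_h = 970. Stratum weights W_h = N_h/N.
x̄_st = (100·204.74 + 320·465.10 + 200·52.88 + 350·350.35) / 970 = 311.8603

x̄_st ≈ 311.86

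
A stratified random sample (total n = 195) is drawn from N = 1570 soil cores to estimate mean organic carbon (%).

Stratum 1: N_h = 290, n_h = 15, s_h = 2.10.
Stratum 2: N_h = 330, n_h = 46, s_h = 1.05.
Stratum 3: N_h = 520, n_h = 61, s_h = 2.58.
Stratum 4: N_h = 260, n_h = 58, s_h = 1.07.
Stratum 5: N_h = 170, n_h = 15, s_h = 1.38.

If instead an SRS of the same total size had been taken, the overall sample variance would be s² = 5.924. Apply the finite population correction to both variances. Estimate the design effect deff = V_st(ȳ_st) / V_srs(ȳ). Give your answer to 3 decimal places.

V̂(ȳ_st) = Σ W_h² (1 − n_h/N_h) s_h²/n_h, with W_h = N_h/N and N = 1570:
  stratum 1: (290/1570)²·(1 − 15/290)·2.10²/15 = 0.00951215
  stratum 2: (330/1570)²·(1 − 46/330)·1.05²/46 = 0.000911284
  stratum 3: (520/1570)²·(1 − 61/520)·2.58²/61 = 0.0105664
  stratum 4: (260/1570)²·(1 − 58/260)·1.07²/58 = 0.000420596
  stratum 5: (170/1570)²·(1 − 15/170)·1.38²/15 = 0.00135721
V_st = 0.0227676
V_srs = (1 − 195/1570)·5.924/195 = 0.0266062
deff = V_st / V_srs = 0.0227676/0.0266062 = 0.8557

deff ≈ 0.856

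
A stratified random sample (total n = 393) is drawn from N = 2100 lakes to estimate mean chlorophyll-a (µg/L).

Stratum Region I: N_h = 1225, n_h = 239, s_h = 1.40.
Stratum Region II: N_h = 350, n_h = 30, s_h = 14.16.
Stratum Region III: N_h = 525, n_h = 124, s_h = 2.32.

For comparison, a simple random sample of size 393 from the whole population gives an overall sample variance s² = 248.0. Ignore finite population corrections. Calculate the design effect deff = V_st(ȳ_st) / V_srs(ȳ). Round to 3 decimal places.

deff ≈ 0.303

V̂(ȳ_st) = Σ W_h² s_h²/n_h, with W_h = N_h/N and N = 2100:
  stratum Region I: (1225/2100)²·1.40²/239 = 0.00279056
  stratum Region II: (350/2100)²·14.16²/30 = 0.185653
  stratum Region III: (525/2100)²·2.32²/124 = 0.0027129
V_st = 0.191157
V_srs = s²/n = 248.0/393 = 0.631043
deff = V_st / V_srs = 0.191157/0.631043 = 0.3029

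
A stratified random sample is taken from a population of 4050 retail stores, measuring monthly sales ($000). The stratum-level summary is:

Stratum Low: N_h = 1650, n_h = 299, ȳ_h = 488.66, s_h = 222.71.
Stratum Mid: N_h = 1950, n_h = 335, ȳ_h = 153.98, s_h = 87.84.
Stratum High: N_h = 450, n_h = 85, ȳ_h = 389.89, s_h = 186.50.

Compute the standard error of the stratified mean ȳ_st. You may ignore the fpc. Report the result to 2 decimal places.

V̂(ȳ_st) = Σ W_h² s_h²/n_h, with W_h = N_h/N and N = 4050:
  stratum Low: (1650/4050)²·222.71²/299 = 27.5338
  stratum Mid: (1950/4050)²·87.84²/335 = 5.33948
  stratum High: (450/4050)²·186.50²/85 = 5.05189
V̂(ȳ_st) = 37.9252
SE(ȳ_st) = √37.9252 = 6.15834

SE(ȳ_st) ≈ 6.16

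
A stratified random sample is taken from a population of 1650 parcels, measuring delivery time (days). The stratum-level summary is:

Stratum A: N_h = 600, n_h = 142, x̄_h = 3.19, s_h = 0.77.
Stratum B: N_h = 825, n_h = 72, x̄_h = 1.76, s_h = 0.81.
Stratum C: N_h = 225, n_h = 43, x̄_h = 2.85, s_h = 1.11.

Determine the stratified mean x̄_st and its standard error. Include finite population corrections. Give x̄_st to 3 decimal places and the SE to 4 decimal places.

x̄_st ≈ 2.429, SE ≈ 0.0541

x̄_st = Σ W_h x̄_h = (600·3.19 + 825·1.76 + 225·2.85)/1650 = 2.42864
V̂(x̄_st) = Σ W_h² (1 − n_h/N_h) s_h²/n_h, with W_h = N_h/N and N = 1650:
  stratum A: (600/1650)²·(1 − 142/600)·0.77²/142 = 0.000421446
  stratum B: (825/1650)²·(1 − 72/825)·0.81²/72 = 0.00207931
  stratum C: (225/1650)²·(1 − 43/225)·1.11²/43 = 0.000430986
V̂(x̄_st) = 0.00293174
SE(x̄_st) = √0.00293174 = 0.0541455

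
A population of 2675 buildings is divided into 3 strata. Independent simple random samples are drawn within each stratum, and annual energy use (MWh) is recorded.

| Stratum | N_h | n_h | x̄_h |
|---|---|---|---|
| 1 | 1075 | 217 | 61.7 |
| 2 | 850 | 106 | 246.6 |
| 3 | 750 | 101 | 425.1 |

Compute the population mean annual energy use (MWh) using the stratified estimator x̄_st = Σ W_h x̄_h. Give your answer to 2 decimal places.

x̄_st ≈ 222.34

N = Σ N_h = 2675. Stratum weights W_h = N_h/N.
x̄_st = (1075·61.7 + 850·246.6 + 750·425.1) / 2675 = 222.3411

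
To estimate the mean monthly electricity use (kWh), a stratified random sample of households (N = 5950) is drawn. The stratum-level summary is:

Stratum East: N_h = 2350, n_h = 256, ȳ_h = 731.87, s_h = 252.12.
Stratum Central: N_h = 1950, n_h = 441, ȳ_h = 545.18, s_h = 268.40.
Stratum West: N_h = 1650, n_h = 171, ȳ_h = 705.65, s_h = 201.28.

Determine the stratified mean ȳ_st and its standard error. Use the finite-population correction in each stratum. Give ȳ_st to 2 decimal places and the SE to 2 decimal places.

ȳ_st = Σ W_h ȳ_h = (2350·731.87 + 1950·545.18 + 1650·705.65)/5950 = 663.41479
V̂(ȳ_st) = Σ W_h² (1 − n_h/N_h) s_h²/n_h, with W_h = N_h/N and N = 5950:
  stratum East: (2350/5950)²·(1 − 256/2350)·252.12²/256 = 34.5132
  stratum Central: (1950/5950)²·(1 − 441/1950)·268.40²/441 = 13.5774
  stratum West: (1650/5950)²·(1 − 171/1650)·201.28²/171 = 16.3314
V̂(ȳ_st) = 64.422
SE(ȳ_st) = √64.422 = 8.02633

ȳ_st ≈ 663.41, SE ≈ 8.03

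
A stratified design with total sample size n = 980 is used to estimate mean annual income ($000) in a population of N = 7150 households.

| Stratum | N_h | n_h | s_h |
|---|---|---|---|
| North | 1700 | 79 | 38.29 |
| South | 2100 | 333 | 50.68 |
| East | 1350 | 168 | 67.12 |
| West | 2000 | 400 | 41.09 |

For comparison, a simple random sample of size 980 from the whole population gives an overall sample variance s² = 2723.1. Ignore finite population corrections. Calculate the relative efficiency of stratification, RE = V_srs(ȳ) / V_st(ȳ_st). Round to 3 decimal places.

RE ≈ 0.926

V̂(ȳ_st) = Σ W_h² s_h²/n_h, with W_h = N_h/N and N = 7150:
  stratum North: (1700/7150)²·38.29²/79 = 1.04913
  stratum South: (2100/7150)²·50.68²/333 = 0.665358
  stratum East: (1350/7150)²·67.12²/168 = 0.955983
  stratum West: (2000/7150)²·41.09²/400 = 0.330263
V_st = 3.00073
V_srs = s²/n = 2723.1/980 = 2.77867
Relative efficiency = V_srs / V_st = 2.77867/3.00073 = 0.9260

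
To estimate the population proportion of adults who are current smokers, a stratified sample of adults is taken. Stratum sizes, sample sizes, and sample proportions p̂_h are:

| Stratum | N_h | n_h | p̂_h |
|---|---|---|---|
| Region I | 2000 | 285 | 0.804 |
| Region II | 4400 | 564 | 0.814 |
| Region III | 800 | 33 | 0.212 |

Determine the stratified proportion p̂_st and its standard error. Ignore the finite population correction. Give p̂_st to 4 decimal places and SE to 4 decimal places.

N = 7200; stratum weights W_h = N_h/N.
p̂_st = Σ W_h p̂_h = (2000·0.804 + 4400·0.814 + 800·0.212)/7200 = 0.74433
V̂(p̂_st) = Σ W_h² p̂_h(1−p̂_h)/(n_h−1):
  stratum Region I: (2000/7200)²·0.804·0.196/284 = 4.28143e-05
  stratum Region II: (4400/7200)²·0.814·0.186/563 = 0.000100431
  stratum Region III: (800/7200)²·0.212·0.788/32 = 6.44506e-05
V̂(p̂_st) = 0.000207696; SE = √V̂ = 0.0144117

p̂_st ≈ 0.7443, SE ≈ 0.0144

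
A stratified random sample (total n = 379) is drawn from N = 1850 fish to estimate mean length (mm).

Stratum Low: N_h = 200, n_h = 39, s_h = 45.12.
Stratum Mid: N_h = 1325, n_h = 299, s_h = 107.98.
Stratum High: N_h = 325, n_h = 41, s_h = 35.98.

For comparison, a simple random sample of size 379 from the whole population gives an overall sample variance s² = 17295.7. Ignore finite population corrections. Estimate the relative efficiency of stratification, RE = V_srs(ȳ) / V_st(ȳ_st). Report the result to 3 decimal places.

V̂(ȳ_st) = Σ W_h² s_h²/n_h, with W_h = N_h/N and N = 1850:
  stratum Low: (200/1850)²·45.12²/39 = 0.610085
  stratum Mid: (1325/1850)²·107.98²/299 = 20.0034
  stratum High: (325/1850)²·35.98²/41 = 0.974455
V_st = 21.5879
V_srs = s²/n = 17295.7/379 = 45.6351
Relative efficiency = V_srs / V_st = 45.6351/21.5879 = 2.1139

RE ≈ 2.114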